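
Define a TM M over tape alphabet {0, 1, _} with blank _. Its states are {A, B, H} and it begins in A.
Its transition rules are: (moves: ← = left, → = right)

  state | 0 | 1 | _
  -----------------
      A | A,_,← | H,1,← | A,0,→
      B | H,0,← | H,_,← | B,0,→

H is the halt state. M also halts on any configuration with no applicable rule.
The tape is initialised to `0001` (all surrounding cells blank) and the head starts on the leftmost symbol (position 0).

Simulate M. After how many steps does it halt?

state=A head=0 tape=___[0]001   (A,0)→(A,_,←)
state=A head=-1 tape=__[_]_001   (A,_)→(A,0,→)
state=A head=0 tape=__0[_]001   (A,_)→(A,0,→)
state=A head=1 tape=__00[0]01   (A,0)→(A,_,←)
state=A head=0 tape=__0[0]_01   (A,0)→(A,_,←)
state=A head=-1 tape=__[0]__01   (A,0)→(A,_,←)
state=A head=-2 tape=_[_]___01   (A,_)→(A,0,→)
state=A head=-1 tape=_0[_]__01   (A,_)→(A,0,→)
state=A head=0 tape=_00[_]_01   (A,_)→(A,0,→)
state=A head=1 tape=_000[_]01   (A,_)→(A,0,→)
state=A head=2 tape=_0000[0]1   (A,0)→(A,_,←)
state=A head=1 tape=_000[0]_1   (A,0)→(A,_,←)
state=A head=0 tape=_00[0]__1   (A,0)→(A,_,←)
state=A head=-1 tape=_0[0]___1   (A,0)→(A,_,←)
state=A head=-2 tape=_[0]____1   (A,0)→(A,_,←)
state=A head=-3 tape=[_]_____1   (A,_)→(A,0,→)
state=A head=-2 tape=0[_]____1   (A,_)→(A,0,→)
state=A head=-1 tape=00[_]___1   (A,_)→(A,0,→)
state=A head=0 tape=000[_]__1   (A,_)→(A,0,→)
state=A head=1 tape=0000[_]_1   (A,_)→(A,0,→)
state=A head=2 tape=00000[_]1   (A,_)→(A,0,→)
state=A head=3 tape=000000[1]   (A,1)→(H,1,←)
state=H head=2 tape=00000[0]1
M halts after 22 transitions.

22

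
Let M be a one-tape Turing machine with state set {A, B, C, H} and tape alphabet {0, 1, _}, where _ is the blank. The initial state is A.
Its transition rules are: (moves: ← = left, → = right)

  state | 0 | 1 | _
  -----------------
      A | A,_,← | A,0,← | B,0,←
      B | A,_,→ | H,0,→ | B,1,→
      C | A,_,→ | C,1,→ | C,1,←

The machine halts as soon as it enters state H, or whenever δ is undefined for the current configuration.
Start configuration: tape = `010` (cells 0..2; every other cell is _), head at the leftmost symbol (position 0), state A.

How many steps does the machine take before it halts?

10

A | __[0]10   read 0 → write _, move ←, go to A
A | _[_]_10   read _ → write 0, move ←, go to B
B | [_]0_10   read _ → write 1, move →, go to B
B | 1[0]_10   read 0 → write _, move →, go to A
A | 1_[_]10   read _ → write 0, move ←, go to B
B | 1[_]010   read _ → write 1, move →, go to B
B | 11[0]10   read 0 → write _, move →, go to A
A | 11_[1]0   read 1 → write 0, move ←, go to A
A | 11[_]00   read _ → write 0, move ←, go to B
B | 1[1]000   read 1 → write 0, move →, go to H
H | 10[0]00
M halts after 10 transitions.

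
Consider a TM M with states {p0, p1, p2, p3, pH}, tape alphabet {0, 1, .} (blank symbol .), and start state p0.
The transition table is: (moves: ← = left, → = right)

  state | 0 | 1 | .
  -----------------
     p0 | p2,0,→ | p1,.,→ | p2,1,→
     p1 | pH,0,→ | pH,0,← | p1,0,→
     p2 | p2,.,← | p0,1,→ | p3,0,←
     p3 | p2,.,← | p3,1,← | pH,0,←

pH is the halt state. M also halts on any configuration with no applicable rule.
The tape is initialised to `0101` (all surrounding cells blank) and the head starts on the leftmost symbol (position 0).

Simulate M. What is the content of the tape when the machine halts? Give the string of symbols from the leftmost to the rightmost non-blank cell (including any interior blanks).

p0 | [0]101...   read 0 → write 0, move →, go to p2
p2 | 0[1]01...   read 1 → write 1, move →, go to p0
p0 | 01[0]1...   read 0 → write 0, move →, go to p2
p2 | 010[1]...   read 1 → write 1, move →, go to p0
p0 | 0101[.]..   read . → write 1, move →, go to p2
p2 | 01011[.].   read . → write 0, move ←, go to p3
p3 | 0101[1]0.   read 1 → write 1, move ←, go to p3
p3 | 010[1]10.   read 1 → write 1, move ←, go to p3
p3 | 01[0]110.   read 0 → write ., move ←, go to p2
p2 | 0[1].110.   read 1 → write 1, move →, go to p0
p0 | 01[.]110.   read . → write 1, move →, go to p2
p2 | 011[1]10.   read 1 → write 1, move →, go to p0
p0 | 0111[1]0.   read 1 → write ., move →, go to p1
p1 | 0111.[0].   read 0 → write 0, move →, go to pH
pH | 0111.0[.]
The non-blank tape span at halt is 0111.0.

0111.0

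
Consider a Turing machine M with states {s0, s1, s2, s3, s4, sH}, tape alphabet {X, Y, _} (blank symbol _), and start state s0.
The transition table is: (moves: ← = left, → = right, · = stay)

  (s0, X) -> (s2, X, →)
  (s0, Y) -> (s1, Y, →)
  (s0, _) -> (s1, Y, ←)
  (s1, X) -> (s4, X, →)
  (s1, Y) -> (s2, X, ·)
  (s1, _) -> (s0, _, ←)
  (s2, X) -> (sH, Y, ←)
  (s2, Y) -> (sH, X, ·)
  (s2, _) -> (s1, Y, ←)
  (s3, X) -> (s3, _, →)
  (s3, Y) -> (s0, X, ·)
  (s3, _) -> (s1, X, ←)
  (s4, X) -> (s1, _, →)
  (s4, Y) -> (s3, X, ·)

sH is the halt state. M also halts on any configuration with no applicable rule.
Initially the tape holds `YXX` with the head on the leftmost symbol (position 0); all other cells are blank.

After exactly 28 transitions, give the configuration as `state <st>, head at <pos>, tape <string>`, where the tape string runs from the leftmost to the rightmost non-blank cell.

state s3, head at 2, tape YXXXX

state=s0 head=0 tape=[Y]XX__   (s0,Y)→(s1,Y,→)
state=s1 head=1 tape=Y[X]X__   (s1,X)→(s4,X,→)
state=s4 head=2 tape=YX[X]__   (s4,X)→(s1,_,→)
state=s1 head=3 tape=YX_[_]_   (s1,_)→(s0,_,←)
state=s0 head=2 tape=YX[_]__   (s0,_)→(s1,Y,←)
state=s1 head=1 tape=Y[X]Y__   (s1,X)→(s4,X,→)
state=s4 head=2 tape=YX[Y]__   (s4,Y)→(s3,X,·)
state=s3 head=2 tape=YX[X]__   (s3,X)→(s3,_,→)
state=s3 head=3 tape=YX_[_]_   (s3,_)→(s1,X,←)
state=s1 head=2 tape=YX[_]X_   (s1,_)→(s0,_,←)
state=s0 head=1 tape=Y[X]_X_   (s0,X)→(s2,X,→)
state=s2 head=2 tape=YX[_]X_   (s2,_)→(s1,Y,←)
state=s1 head=1 tape=Y[X]YX_   (s1,X)→(s4,X,→)
state=s4 head=2 tape=YX[Y]X_   (s4,Y)→(s3,X,·)
state=s3 head=2 tape=YX[X]X_   (s3,X)→(s3,_,→)
state=s3 head=3 tape=YX_[X]_   (s3,X)→(s3,_,→)
state=s3 head=4 tape=YX__[_]   (s3,_)→(s1,X,←)
state=s1 head=3 tape=YX_[_]X   (s1,_)→(s0,_,←)
state=s0 head=2 tape=YX[_]_X   (s0,_)→(s1,Y,←)
state=s1 head=1 tape=Y[X]Y_X   (s1,X)→(s4,X,→)
state=s4 head=2 tape=YX[Y]_X   (s4,Y)→(s3,X,·)
state=s3 head=2 tape=YX[X]_X   (s3,X)→(s3,_,→)
state=s3 head=3 tape=YX_[_]X   (s3,_)→(s1,X,←)
state=s1 head=2 tape=YX[_]XX   (s1,_)→(s0,_,←)
state=s0 head=1 tape=Y[X]_XX   (s0,X)→(s2,X,→)
state=s2 head=2 tape=YX[_]XX   (s2,_)→(s1,Y,←)
state=s1 head=1 tape=Y[X]YXX   (s1,X)→(s4,X,→)
state=s4 head=2 tape=YX[Y]XX   (s4,Y)→(s3,X,·)
state=s3 head=2 tape=YX[X]XX
After 28 steps: state s3, head at 2, tape YXXXX.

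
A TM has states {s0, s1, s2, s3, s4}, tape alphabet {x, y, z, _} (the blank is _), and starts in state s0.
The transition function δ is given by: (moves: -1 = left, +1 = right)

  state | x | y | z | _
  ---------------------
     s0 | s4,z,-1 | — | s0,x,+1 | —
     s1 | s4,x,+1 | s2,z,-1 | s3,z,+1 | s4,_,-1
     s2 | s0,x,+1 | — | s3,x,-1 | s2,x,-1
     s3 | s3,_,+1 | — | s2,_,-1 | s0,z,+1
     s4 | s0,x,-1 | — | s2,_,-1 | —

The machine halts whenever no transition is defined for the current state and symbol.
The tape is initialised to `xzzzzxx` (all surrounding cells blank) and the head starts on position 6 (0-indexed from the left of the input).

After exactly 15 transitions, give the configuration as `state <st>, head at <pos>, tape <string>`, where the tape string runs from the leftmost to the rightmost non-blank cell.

state s4, head at -1, tape zxzzzzz

state=s0 head=6 tape=_xzzzzx[x]   (s0,x)→(s4,z,-1)
state=s4 head=5 tape=_xzzzz[x]z   (s4,x)→(s0,x,-1)
state=s0 head=4 tape=_xzzz[z]xz   (s0,z)→(s0,x,+1)
state=s0 head=5 tape=_xzzzx[x]z   (s0,x)→(s4,z,-1)
state=s4 head=4 tape=_xzzz[x]zz   (s4,x)→(s0,x,-1)
state=s0 head=3 tape=_xzz[z]xzz   (s0,z)→(s0,x,+1)
state=s0 head=4 tape=_xzzx[x]zz   (s0,x)→(s4,z,-1)
state=s4 head=3 tape=_xzz[x]zzz   (s4,x)→(s0,x,-1)
state=s0 head=2 tape=_xz[z]xzzz   (s0,z)→(s0,x,+1)
state=s0 head=3 tape=_xzx[x]zzz   (s0,x)→(s4,z,-1)
state=s4 head=2 tape=_xz[x]zzzz   (s4,x)→(s0,x,-1)
state=s0 head=1 tape=_x[z]xzzzz   (s0,z)→(s0,x,+1)
state=s0 head=2 tape=_xx[x]zzzz   (s0,x)→(s4,z,-1)
state=s4 head=1 tape=_x[x]zzzzz   (s4,x)→(s0,x,-1)
state=s0 head=0 tape=_[x]xzzzzz   (s0,x)→(s4,z,-1)
state=s4 head=-1 tape=[_]zxzzzzz
After 15 steps: state s4, head at -1, tape zxzzzzz.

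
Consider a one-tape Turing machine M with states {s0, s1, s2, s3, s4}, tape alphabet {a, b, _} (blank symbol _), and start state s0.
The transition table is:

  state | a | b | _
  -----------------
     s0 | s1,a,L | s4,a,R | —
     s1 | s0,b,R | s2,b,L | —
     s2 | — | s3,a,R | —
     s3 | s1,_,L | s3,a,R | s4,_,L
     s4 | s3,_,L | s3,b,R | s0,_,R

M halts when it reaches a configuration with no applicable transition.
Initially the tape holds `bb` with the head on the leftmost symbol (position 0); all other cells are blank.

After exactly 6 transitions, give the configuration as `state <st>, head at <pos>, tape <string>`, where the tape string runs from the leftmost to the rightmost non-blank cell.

state=s0 head=0 tape=[b]b_   (s0,b)→(s4,a,R)
state=s4 head=1 tape=a[b]_   (s4,b)→(s3,b,R)
state=s3 head=2 tape=ab[_]   (s3,_)→(s4,_,L)
state=s4 head=1 tape=a[b]_   (s4,b)→(s3,b,R)
state=s3 head=2 tape=ab[_]   (s3,_)→(s4,_,L)
state=s4 head=1 tape=a[b]_   (s4,b)→(s3,b,R)
state=s3 head=2 tape=ab[_]
After 6 steps: state s3, head at 2, tape ab.

state s3, head at 2, tape ab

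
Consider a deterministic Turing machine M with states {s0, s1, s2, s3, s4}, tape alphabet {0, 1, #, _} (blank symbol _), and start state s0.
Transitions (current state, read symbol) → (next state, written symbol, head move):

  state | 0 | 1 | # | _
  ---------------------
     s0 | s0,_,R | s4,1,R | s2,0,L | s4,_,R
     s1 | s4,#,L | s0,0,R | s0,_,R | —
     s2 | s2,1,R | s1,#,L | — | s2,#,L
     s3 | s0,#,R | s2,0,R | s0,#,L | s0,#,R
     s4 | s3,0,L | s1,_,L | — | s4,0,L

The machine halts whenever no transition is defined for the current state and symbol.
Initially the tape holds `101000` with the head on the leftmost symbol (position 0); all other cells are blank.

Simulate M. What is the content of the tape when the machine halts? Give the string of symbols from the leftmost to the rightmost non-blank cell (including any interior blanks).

state=s0 head=0 tape=[1]01000_   (s0,1)→(s4,1,R)
state=s4 head=1 tape=1[0]1000_   (s4,0)→(s3,0,L)
state=s3 head=0 tape=[1]01000_   (s3,1)→(s2,0,R)
state=s2 head=1 tape=0[0]1000_   (s2,0)→(s2,1,R)
state=s2 head=2 tape=01[1]000_   (s2,1)→(s1,#,L)
state=s1 head=1 tape=0[1]#000_   (s1,1)→(s0,0,R)
state=s0 head=2 tape=00[#]000_   (s0,#)→(s2,0,L)
state=s2 head=1 tape=0[0]0000_   (s2,0)→(s2,1,R)
state=s2 head=2 tape=01[0]000_   (s2,0)→(s2,1,R)
state=s2 head=3 tape=011[0]00_   (s2,0)→(s2,1,R)
state=s2 head=4 tape=0111[0]0_   (s2,0)→(s2,1,R)
state=s2 head=5 tape=01111[0]_   (s2,0)→(s2,1,R)
state=s2 head=6 tape=011111[_]   (s2,_)→(s2,#,L)
state=s2 head=5 tape=01111[1]#   (s2,1)→(s1,#,L)
state=s1 head=4 tape=0111[1]##   (s1,1)→(s0,0,R)
state=s0 head=5 tape=01110[#]#   (s0,#)→(s2,0,L)
state=s2 head=4 tape=0111[0]0#   (s2,0)→(s2,1,R)
state=s2 head=5 tape=01111[0]#   (s2,0)→(s2,1,R)
state=s2 head=6 tape=011111[#]
The non-blank tape span at halt is 011111#.

011111#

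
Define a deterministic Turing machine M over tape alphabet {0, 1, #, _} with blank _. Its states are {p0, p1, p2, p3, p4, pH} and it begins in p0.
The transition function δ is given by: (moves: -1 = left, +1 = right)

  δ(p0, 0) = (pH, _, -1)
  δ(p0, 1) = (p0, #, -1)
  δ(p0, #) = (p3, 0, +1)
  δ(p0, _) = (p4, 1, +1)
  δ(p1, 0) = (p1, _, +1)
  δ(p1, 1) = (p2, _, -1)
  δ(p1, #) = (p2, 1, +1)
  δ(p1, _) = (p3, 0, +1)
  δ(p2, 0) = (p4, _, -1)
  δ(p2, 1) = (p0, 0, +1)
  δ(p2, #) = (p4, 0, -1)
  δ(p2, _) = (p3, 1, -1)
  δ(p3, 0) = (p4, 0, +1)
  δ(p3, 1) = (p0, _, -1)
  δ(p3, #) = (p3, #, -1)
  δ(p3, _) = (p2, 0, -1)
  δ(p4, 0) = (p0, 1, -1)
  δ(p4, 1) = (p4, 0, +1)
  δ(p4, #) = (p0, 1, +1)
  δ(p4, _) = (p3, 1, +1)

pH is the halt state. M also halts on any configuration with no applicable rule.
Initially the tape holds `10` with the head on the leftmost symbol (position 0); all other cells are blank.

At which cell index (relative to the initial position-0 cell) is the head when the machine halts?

state=p0 head=0 tape=_[1]0   (p0,1)→(p0,#,-1)
state=p0 head=-1 tape=[_]#0   (p0,_)→(p4,1,+1)
state=p4 head=0 tape=1[#]0   (p4,#)→(p0,1,+1)
state=p0 head=1 tape=11[0]   (p0,0)→(pH,_,-1)
state=pH head=0 tape=1[1]_
At halt the head is at cell 0.

0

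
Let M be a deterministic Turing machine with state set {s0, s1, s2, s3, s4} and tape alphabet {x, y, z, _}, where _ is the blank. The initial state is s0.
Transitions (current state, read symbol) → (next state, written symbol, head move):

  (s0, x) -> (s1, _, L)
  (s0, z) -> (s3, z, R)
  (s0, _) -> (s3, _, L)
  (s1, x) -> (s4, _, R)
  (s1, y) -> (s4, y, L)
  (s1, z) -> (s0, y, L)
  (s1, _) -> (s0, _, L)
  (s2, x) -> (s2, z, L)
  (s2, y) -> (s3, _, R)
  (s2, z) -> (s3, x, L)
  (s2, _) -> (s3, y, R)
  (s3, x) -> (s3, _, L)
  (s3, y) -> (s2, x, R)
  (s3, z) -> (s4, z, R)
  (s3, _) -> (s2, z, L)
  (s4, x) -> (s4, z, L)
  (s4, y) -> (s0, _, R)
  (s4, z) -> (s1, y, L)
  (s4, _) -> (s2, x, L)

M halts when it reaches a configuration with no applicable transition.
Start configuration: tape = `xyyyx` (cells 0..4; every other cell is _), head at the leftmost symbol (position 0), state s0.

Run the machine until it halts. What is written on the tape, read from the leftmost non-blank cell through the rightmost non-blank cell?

yyyx__yyyx

s0 | _____[x]yyyx   read x → write _, move L, go to s1
s1 | ____[_]_yyyx   read _ → write _, move L, go to s0
s0 | ___[_]__yyyx   read _ → write _, move L, go to s3
s3 | __[_]___yyyx   read _ → write z, move L, go to s2
s2 | _[_]z___yyyx   read _ → write y, move R, go to s3
s3 | _y[z]___yyyx   read z → write z, move R, go to s4
s4 | _yz[_]__yyyx   read _ → write x, move L, go to s2
s2 | _y[z]x__yyyx   read z → write x, move L, go to s3
s3 | _[y]xx__yyyx   read y → write x, move R, go to s2
s2 | _x[x]x__yyyx   read x → write z, move L, go to s2
s2 | _[x]zx__yyyx   read x → write z, move L, go to s2
s2 | [_]zzx__yyyx   read _ → write y, move R, go to s3
s3 | y[z]zx__yyyx   read z → write z, move R, go to s4
s4 | yz[z]x__yyyx   read z → write y, move L, go to s1
s1 | y[z]yx__yyyx   read z → write y, move L, go to s0
s0 | [y]yyx__yyyx
The non-blank tape span at halt is yyyx__yyyx.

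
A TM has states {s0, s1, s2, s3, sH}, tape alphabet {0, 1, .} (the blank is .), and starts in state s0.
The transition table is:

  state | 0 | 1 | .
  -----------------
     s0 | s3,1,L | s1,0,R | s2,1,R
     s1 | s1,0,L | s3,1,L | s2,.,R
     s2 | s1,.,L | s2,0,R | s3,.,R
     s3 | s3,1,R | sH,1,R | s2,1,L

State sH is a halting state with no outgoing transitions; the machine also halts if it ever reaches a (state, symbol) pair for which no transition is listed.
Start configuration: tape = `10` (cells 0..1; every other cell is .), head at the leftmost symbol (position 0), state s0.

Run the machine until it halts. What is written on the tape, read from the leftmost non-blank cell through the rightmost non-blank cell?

state=s0 head=0 tape=.[1]0....   (s0,1)→(s1,0,R)
state=s1 head=1 tape=.0[0]....   (s1,0)→(s1,0,L)
state=s1 head=0 tape=.[0]0....   (s1,0)→(s1,0,L)
state=s1 head=-1 tape=[.]00....   (s1,.)→(s2,.,R)
state=s2 head=0 tape=.[0]0....   (s2,0)→(s1,.,L)
state=s1 head=-1 tape=[.].0....   (s1,.)→(s2,.,R)
state=s2 head=0 tape=.[.]0....   (s2,.)→(s3,.,R)
state=s3 head=1 tape=..[0]....   (s3,0)→(s3,1,R)
state=s3 head=2 tape=..1[.]...   (s3,.)→(s2,1,L)
state=s2 head=1 tape=..[1]1...   (s2,1)→(s2,0,R)
state=s2 head=2 tape=..0[1]...   (s2,1)→(s2,0,R)
state=s2 head=3 tape=..00[.]..   (s2,.)→(s3,.,R)
state=s3 head=4 tape=..00.[.].   (s3,.)→(s2,1,L)
state=s2 head=3 tape=..00[.]1.   (s2,.)→(s3,.,R)
state=s3 head=4 tape=..00.[1].   (s3,1)→(sH,1,R)
state=sH head=5 tape=..00.1[.]
The non-blank tape span at halt is 00.1.

00.1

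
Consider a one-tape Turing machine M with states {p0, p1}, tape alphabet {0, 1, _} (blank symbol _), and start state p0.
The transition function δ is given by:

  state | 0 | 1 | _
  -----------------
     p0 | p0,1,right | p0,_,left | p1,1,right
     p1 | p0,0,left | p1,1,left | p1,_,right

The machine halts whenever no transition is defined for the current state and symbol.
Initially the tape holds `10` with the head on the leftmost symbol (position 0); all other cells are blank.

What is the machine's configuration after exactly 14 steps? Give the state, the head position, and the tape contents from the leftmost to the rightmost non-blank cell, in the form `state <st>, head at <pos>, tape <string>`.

state=p0 head=0 tape=__[1]0   (p0,1)→(p0,_,left)
state=p0 head=-1 tape=_[_]_0   (p0,_)→(p1,1,right)
state=p1 head=0 tape=_1[_]0   (p1,_)→(p1,_,right)
state=p1 head=1 tape=_1_[0]   (p1,0)→(p0,0,left)
state=p0 head=0 tape=_1[_]0   (p0,_)→(p1,1,right)
state=p1 head=1 tape=_11[0]   (p1,0)→(p0,0,left)
state=p0 head=0 tape=_1[1]0   (p0,1)→(p0,_,left)
state=p0 head=-1 tape=_[1]_0   (p0,1)→(p0,_,left)
state=p0 head=-2 tape=[_]__0   (p0,_)→(p1,1,right)
state=p1 head=-1 tape=1[_]_0   (p1,_)→(p1,_,right)
state=p1 head=0 tape=1_[_]0   (p1,_)→(p1,_,right)
state=p1 head=1 tape=1__[0]   (p1,0)→(p0,0,left)
state=p0 head=0 tape=1_[_]0   (p0,_)→(p1,1,right)
state=p1 head=1 tape=1_1[0]   (p1,0)→(p0,0,left)
state=p0 head=0 tape=1_[1]0
After 14 steps: state p0, head at 0, tape 1_10.

state p0, head at 0, tape 1_10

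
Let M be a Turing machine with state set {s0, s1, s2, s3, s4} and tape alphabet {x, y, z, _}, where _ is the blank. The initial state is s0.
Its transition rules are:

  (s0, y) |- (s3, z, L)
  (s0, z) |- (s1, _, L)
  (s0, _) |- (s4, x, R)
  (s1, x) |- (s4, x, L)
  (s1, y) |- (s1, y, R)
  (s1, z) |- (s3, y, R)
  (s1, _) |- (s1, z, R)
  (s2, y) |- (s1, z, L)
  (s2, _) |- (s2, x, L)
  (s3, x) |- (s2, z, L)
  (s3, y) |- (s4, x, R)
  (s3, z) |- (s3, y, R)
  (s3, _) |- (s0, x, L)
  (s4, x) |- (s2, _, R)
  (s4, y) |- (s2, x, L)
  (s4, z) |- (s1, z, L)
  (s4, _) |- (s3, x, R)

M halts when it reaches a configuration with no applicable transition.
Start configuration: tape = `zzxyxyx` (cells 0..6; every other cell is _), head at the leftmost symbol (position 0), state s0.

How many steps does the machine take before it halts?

25

s0 | _[z]zxyxyx_   read z → write _, move L, go to s1
s1 | [_]_zxyxyx_   read _ → write z, move R, go to s1
s1 | z[_]zxyxyx_   read _ → write z, move R, go to s1
s1 | zz[z]xyxyx_   read z → write y, move R, go to s3
s3 | zzy[x]yxyx_   read x → write z, move L, go to s2
s2 | zz[y]zyxyx_   read y → write z, move L, go to s1
s1 | z[z]zzyxyx_   read z → write y, move R, go to s3
s3 | zy[z]zyxyx_   read z → write y, move R, go to s3
s3 | zyy[z]yxyx_   read z → write y, move R, go to s3
s3 | zyyy[y]xyx_   read y → write x, move R, go to s4
s4 | zyyyx[x]yx_   read x → write _, move R, go to s2
s2 | zyyyx_[y]x_   read y → write z, move L, go to s1
s1 | zyyyx[_]zx_   read _ → write z, move R, go to s1
s1 | zyyyxz[z]x_   read z → write y, move R, go to s3
s3 | zyyyxzy[x]_   read x → write z, move L, go to s2
s2 | zyyyxz[y]z_   read y → write z, move L, go to s1
s1 | zyyyx[z]zz_   read z → write y, move R, go to s3
s3 | zyyyxy[z]z_   read z → write y, move R, go to s3
s3 | zyyyxyy[z]_   read z → write y, move R, go to s3
s3 | zyyyxyyy[_]   read _ → write x, move L, go to s0
s0 | zyyyxyy[y]x   read y → write z, move L, go to s3
s3 | zyyyxy[y]zx   read y → write x, move R, go to s4
s4 | zyyyxyx[z]x   read z → write z, move L, go to s1
s1 | zyyyxy[x]zx   read x → write x, move L, go to s4
s4 | zyyyx[y]xzx   read y → write x, move L, go to s2
s2 | zyyy[x]xxzx
M halts after 25 transitions.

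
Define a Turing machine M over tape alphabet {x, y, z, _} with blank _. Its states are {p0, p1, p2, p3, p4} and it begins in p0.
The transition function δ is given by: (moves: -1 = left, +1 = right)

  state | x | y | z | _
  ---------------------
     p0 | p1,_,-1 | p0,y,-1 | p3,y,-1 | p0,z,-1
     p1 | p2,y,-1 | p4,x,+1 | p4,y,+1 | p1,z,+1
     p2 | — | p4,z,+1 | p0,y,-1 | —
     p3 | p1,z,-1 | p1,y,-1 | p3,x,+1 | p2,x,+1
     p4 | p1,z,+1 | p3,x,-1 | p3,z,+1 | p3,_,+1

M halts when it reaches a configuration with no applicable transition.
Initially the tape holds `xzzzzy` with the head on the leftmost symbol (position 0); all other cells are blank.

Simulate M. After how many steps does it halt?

state=p0 head=0 tape=_[x]zzzzy   (p0,x)→(p1,_,-1)
state=p1 head=-1 tape=[_]_zzzzy   (p1,_)→(p1,z,+1)
state=p1 head=0 tape=z[_]zzzzy   (p1,_)→(p1,z,+1)
state=p1 head=1 tape=zz[z]zzzy   (p1,z)→(p4,y,+1)
state=p4 head=2 tape=zzy[z]zzy   (p4,z)→(p3,z,+1)
state=p3 head=3 tape=zzyz[z]zy   (p3,z)→(p3,x,+1)
state=p3 head=4 tape=zzyzx[z]y   (p3,z)→(p3,x,+1)
state=p3 head=5 tape=zzyzxx[y]   (p3,y)→(p1,y,-1)
state=p1 head=4 tape=zzyzx[x]y   (p1,x)→(p2,y,-1)
state=p2 head=3 tape=zzyz[x]yy
M halts after 9 transitions.

9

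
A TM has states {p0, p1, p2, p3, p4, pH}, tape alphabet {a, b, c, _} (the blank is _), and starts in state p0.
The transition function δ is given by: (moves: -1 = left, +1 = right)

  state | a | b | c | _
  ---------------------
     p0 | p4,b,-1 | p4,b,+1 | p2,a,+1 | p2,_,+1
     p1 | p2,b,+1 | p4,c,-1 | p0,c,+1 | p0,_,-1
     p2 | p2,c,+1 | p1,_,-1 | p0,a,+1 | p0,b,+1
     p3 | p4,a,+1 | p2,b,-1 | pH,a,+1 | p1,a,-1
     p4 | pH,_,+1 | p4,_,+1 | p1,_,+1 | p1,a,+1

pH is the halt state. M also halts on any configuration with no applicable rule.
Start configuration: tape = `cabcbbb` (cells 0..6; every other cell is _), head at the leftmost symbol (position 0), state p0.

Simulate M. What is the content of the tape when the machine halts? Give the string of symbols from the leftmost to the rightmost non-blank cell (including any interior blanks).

ac_ab__c

state=p0 head=0 tape=[c]abcbbb__   (p0,c)→(p2,a,+1)
state=p2 head=1 tape=a[a]bcbbb__   (p2,a)→(p2,c,+1)
state=p2 head=2 tape=ac[b]cbbb__   (p2,b)→(p1,_,-1)
state=p1 head=1 tape=a[c]_cbbb__   (p1,c)→(p0,c,+1)
state=p0 head=2 tape=ac[_]cbbb__   (p0,_)→(p2,_,+1)
state=p2 head=3 tape=ac_[c]bbb__   (p2,c)→(p0,a,+1)
state=p0 head=4 tape=ac_a[b]bb__   (p0,b)→(p4,b,+1)
state=p4 head=5 tape=ac_ab[b]b__   (p4,b)→(p4,_,+1)
state=p4 head=6 tape=ac_ab_[b]__   (p4,b)→(p4,_,+1)
state=p4 head=7 tape=ac_ab__[_]_   (p4,_)→(p1,a,+1)
state=p1 head=8 tape=ac_ab__a[_]   (p1,_)→(p0,_,-1)
state=p0 head=7 tape=ac_ab__[a]_   (p0,a)→(p4,b,-1)
state=p4 head=6 tape=ac_ab_[_]b_   (p4,_)→(p1,a,+1)
state=p1 head=7 tape=ac_ab_a[b]_   (p1,b)→(p4,c,-1)
state=p4 head=6 tape=ac_ab_[a]c_   (p4,a)→(pH,_,+1)
state=pH head=7 tape=ac_ab__[c]_
The non-blank tape span at halt is ac_ab__c.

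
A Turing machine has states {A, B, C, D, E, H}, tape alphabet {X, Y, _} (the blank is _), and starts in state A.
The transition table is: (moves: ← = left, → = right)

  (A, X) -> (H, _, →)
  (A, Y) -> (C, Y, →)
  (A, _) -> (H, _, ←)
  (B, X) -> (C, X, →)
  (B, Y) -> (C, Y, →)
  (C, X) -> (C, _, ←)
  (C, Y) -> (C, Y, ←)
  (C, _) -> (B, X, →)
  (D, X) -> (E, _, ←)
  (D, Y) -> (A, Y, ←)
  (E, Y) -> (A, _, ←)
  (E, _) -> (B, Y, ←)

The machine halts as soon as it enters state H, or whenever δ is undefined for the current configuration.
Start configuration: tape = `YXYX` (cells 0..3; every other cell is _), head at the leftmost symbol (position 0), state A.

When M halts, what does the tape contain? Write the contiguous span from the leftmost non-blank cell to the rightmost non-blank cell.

A | __[Y]XYX   read Y → write Y, move →, go to C
C | __Y[X]YX   read X → write _, move ←, go to C
C | __[Y]_YX   read Y → write Y, move ←, go to C
C | _[_]Y_YX   read _ → write X, move →, go to B
B | _X[Y]_YX   read Y → write Y, move →, go to C
C | _XY[_]YX   read _ → write X, move →, go to B
B | _XYX[Y]X   read Y → write Y, move →, go to C
C | _XYXY[X]   read X → write _, move ←, go to C
C | _XYX[Y]_   read Y → write Y, move ←, go to C
C | _XY[X]Y_   read X → write _, move ←, go to C
C | _X[Y]_Y_   read Y → write Y, move ←, go to C
C | _[X]Y_Y_   read X → write _, move ←, go to C
C | [_]_Y_Y_   read _ → write X, move →, go to B
B | X[_]Y_Y_
The non-blank tape span at halt is X_Y_Y.

X_Y_Y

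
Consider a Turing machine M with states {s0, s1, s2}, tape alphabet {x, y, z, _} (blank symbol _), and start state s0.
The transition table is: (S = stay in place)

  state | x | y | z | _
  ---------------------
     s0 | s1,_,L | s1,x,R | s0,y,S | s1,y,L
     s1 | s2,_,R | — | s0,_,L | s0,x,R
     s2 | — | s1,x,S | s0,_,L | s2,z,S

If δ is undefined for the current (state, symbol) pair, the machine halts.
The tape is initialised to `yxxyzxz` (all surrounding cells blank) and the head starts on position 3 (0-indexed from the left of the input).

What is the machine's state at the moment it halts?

state=s0 head=3 tape=yxx[y]zxz   (s0,y)→(s1,x,R)
state=s1 head=4 tape=yxxx[z]xz   (s1,z)→(s0,_,L)
state=s0 head=3 tape=yxx[x]_xz   (s0,x)→(s1,_,L)
state=s1 head=2 tape=yx[x]__xz   (s1,x)→(s2,_,R)
state=s2 head=3 tape=yx_[_]_xz   (s2,_)→(s2,z,S)
state=s2 head=3 tape=yx_[z]_xz   (s2,z)→(s0,_,L)
state=s0 head=2 tape=yx[_]__xz   (s0,_)→(s1,y,L)
state=s1 head=1 tape=y[x]y__xz   (s1,x)→(s2,_,R)
state=s2 head=2 tape=y_[y]__xz   (s2,y)→(s1,x,S)
state=s1 head=2 tape=y_[x]__xz   (s1,x)→(s2,_,R)
state=s2 head=3 tape=y__[_]_xz   (s2,_)→(s2,z,S)
state=s2 head=3 tape=y__[z]_xz   (s2,z)→(s0,_,L)
state=s0 head=2 tape=y_[_]__xz   (s0,_)→(s1,y,L)
state=s1 head=1 tape=y[_]y__xz   (s1,_)→(s0,x,R)
state=s0 head=2 tape=yx[y]__xz   (s0,y)→(s1,x,R)
state=s1 head=3 tape=yxx[_]_xz   (s1,_)→(s0,x,R)
state=s0 head=4 tape=yxxx[_]xz   (s0,_)→(s1,y,L)
state=s1 head=3 tape=yxx[x]yxz   (s1,x)→(s2,_,R)
state=s2 head=4 tape=yxx_[y]xz   (s2,y)→(s1,x,S)
state=s1 head=4 tape=yxx_[x]xz   (s1,x)→(s2,_,R)
state=s2 head=5 tape=yxx__[x]z
No transition is defined for (s2, x); M halts in state s2.

s2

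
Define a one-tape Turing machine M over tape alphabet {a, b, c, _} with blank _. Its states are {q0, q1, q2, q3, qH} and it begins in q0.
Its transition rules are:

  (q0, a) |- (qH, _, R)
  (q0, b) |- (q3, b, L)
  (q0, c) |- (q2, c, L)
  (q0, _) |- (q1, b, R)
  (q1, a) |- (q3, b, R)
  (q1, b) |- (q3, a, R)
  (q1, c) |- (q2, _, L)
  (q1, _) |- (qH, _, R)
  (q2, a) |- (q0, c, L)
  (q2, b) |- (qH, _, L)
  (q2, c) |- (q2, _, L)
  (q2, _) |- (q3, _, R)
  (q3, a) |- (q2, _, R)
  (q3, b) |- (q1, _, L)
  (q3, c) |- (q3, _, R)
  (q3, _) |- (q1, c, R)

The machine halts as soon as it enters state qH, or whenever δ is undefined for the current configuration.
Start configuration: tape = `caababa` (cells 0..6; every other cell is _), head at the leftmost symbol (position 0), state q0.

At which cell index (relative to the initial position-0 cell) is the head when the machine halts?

0

state=q0 head=0 tape=_[c]aababa   (q0,c)→(q2,c,L)
state=q2 head=-1 tape=[_]caababa   (q2,_)→(q3,_,R)
state=q3 head=0 tape=_[c]aababa   (q3,c)→(q3,_,R)
state=q3 head=1 tape=__[a]ababa   (q3,a)→(q2,_,R)
state=q2 head=2 tape=___[a]baba   (q2,a)→(q0,c,L)
state=q0 head=1 tape=__[_]cbaba   (q0,_)→(q1,b,R)
state=q1 head=2 tape=__b[c]baba   (q1,c)→(q2,_,L)
state=q2 head=1 tape=__[b]_baba   (q2,b)→(qH,_,L)
state=qH head=0 tape=_[_]__baba
At halt the head is at cell 0.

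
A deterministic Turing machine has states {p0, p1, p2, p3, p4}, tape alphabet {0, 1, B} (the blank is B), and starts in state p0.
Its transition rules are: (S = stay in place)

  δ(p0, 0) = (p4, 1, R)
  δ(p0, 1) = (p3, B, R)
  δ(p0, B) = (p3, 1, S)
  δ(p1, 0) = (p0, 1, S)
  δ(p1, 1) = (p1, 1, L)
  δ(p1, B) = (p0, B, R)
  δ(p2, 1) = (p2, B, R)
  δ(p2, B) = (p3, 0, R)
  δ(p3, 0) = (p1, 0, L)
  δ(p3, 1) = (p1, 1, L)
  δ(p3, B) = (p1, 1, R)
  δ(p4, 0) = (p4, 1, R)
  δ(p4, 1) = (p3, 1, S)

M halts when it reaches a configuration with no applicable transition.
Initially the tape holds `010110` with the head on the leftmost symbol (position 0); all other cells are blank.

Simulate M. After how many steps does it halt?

26

state=p0 head=0 tape=B[0]10110B   (p0,0)→(p4,1,R)
state=p4 head=1 tape=B1[1]0110B   (p4,1)→(p3,1,S)
state=p3 head=1 tape=B1[1]0110B   (p3,1)→(p1,1,L)
state=p1 head=0 tape=B[1]10110B   (p1,1)→(p1,1,L)
state=p1 head=-1 tape=[B]110110B   (p1,B)→(p0,B,R)
state=p0 head=0 tape=B[1]10110B   (p0,1)→(p3,B,R)
state=p3 head=1 tape=BB[1]0110B   (p3,1)→(p1,1,L)
state=p1 head=0 tape=B[B]10110B   (p1,B)→(p0,B,R)
state=p0 head=1 tape=BB[1]0110B   (p0,1)→(p3,B,R)
state=p3 head=2 tape=BBB[0]110B   (p3,0)→(p1,0,L)
state=p1 head=1 tape=BB[B]0110B   (p1,B)→(p0,B,R)
state=p0 head=2 tape=BBB[0]110B   (p0,0)→(p4,1,R)
state=p4 head=3 tape=BBB1[1]10B   (p4,1)→(p3,1,S)
state=p3 head=3 tape=BBB1[1]10B   (p3,1)→(p1,1,L)
state=p1 head=2 tape=BBB[1]110B   (p1,1)→(p1,1,L)
state=p1 head=1 tape=BB[B]1110B   (p1,B)→(p0,B,R)
state=p0 head=2 tape=BBB[1]110B   (p0,1)→(p3,B,R)
state=p3 head=3 tape=BBBB[1]10B   (p3,1)→(p1,1,L)
state=p1 head=2 tape=BBB[B]110B   (p1,B)→(p0,B,R)
state=p0 head=3 tape=BBBB[1]10B   (p0,1)→(p3,B,R)
state=p3 head=4 tape=BBBBB[1]0B   (p3,1)→(p1,1,L)
state=p1 head=3 tape=BBBB[B]10B   (p1,B)→(p0,B,R)
state=p0 head=4 tape=BBBBB[1]0B   (p0,1)→(p3,B,R)
state=p3 head=5 tape=BBBBBB[0]B   (p3,0)→(p1,0,L)
state=p1 head=4 tape=BBBBB[B]0B   (p1,B)→(p0,B,R)
state=p0 head=5 tape=BBBBBB[0]B   (p0,0)→(p4,1,R)
state=p4 head=6 tape=BBBBBB1[B]
M halts after 26 transitions.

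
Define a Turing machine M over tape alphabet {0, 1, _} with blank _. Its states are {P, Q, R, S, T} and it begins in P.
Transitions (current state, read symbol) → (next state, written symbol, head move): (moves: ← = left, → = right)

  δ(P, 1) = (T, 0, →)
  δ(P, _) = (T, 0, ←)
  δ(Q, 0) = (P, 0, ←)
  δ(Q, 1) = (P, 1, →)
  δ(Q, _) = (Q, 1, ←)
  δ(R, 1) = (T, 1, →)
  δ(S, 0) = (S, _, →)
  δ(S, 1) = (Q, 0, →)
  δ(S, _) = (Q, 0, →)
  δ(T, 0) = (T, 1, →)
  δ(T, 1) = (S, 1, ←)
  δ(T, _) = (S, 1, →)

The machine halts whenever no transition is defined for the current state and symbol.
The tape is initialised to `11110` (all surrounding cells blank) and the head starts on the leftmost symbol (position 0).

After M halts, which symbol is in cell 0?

_

state=P head=0 tape=[1]1110____   (P,1)→(T,0,→)
state=T head=1 tape=0[1]110____   (T,1)→(S,1,←)
state=S head=0 tape=[0]1110____   (S,0)→(S,_,→)
state=S head=1 tape=_[1]110____   (S,1)→(Q,0,→)
state=Q head=2 tape=_0[1]10____   (Q,1)→(P,1,→)
state=P head=3 tape=_01[1]0____   (P,1)→(T,0,→)
state=T head=4 tape=_010[0]____   (T,0)→(T,1,→)
state=T head=5 tape=_0101[_]___   (T,_)→(S,1,→)
state=S head=6 tape=_01011[_]__   (S,_)→(Q,0,→)
state=Q head=7 tape=_010110[_]_   (Q,_)→(Q,1,←)
state=Q head=6 tape=_01011[0]1_   (Q,0)→(P,0,←)
state=P head=5 tape=_0101[1]01_   (P,1)→(T,0,→)
state=T head=6 tape=_01010[0]1_   (T,0)→(T,1,→)
state=T head=7 tape=_010101[1]_   (T,1)→(S,1,←)
state=S head=6 tape=_01010[1]1_   (S,1)→(Q,0,→)
state=Q head=7 tape=_010100[1]_   (Q,1)→(P,1,→)
state=P head=8 tape=_0101001[_]   (P,_)→(T,0,←)
state=T head=7 tape=_010100[1]0   (T,1)→(S,1,←)
state=S head=6 tape=_01010[0]10   (S,0)→(S,_,→)
state=S head=7 tape=_01010_[1]0   (S,1)→(Q,0,→)
state=Q head=8 tape=_01010_0[0]   (Q,0)→(P,0,←)
state=P head=7 tape=_01010_[0]0
Cell 0 holds _ when M halts.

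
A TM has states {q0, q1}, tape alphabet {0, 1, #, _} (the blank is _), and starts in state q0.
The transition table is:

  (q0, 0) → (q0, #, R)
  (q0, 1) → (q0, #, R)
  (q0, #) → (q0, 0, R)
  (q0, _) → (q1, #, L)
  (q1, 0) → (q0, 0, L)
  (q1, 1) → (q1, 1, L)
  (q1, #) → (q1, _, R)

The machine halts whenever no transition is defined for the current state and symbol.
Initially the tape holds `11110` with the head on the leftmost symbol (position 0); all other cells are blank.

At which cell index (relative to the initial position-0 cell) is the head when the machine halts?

state=q0 head=0 tape=[1]1110__   (q0,1)→(q0,#,R)
state=q0 head=1 tape=#[1]110__   (q0,1)→(q0,#,R)
state=q0 head=2 tape=##[1]10__   (q0,1)→(q0,#,R)
state=q0 head=3 tape=###[1]0__   (q0,1)→(q0,#,R)
state=q0 head=4 tape=####[0]__   (q0,0)→(q0,#,R)
state=q0 head=5 tape=#####[_]_   (q0,_)→(q1,#,L)
state=q1 head=4 tape=####[#]#_   (q1,#)→(q1,_,R)
state=q1 head=5 tape=####_[#]_   (q1,#)→(q1,_,R)
state=q1 head=6 tape=####__[_]
At halt the head is at cell 6.

6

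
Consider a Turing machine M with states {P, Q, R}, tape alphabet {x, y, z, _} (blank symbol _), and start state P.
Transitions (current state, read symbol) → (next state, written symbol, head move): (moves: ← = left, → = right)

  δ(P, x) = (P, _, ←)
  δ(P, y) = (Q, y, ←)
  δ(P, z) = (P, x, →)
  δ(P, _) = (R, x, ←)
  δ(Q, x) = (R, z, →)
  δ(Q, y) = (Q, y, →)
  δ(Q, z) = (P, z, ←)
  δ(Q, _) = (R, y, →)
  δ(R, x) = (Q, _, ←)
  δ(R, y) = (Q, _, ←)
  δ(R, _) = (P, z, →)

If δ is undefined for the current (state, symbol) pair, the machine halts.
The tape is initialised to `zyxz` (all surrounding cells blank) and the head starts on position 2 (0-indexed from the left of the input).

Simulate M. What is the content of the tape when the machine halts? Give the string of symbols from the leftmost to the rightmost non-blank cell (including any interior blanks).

yyyzy_z

state=P head=2 tape=___zy[x]z   (P,x)→(P,_,←)
state=P head=1 tape=___z[y]_z   (P,y)→(Q,y,←)
state=Q head=0 tape=___[z]y_z   (Q,z)→(P,z,←)
state=P head=-1 tape=__[_]zy_z   (P,_)→(R,x,←)
state=R head=-2 tape=_[_]xzy_z   (R,_)→(P,z,→)
state=P head=-1 tape=_z[x]zy_z   (P,x)→(P,_,←)
state=P head=-2 tape=_[z]_zy_z   (P,z)→(P,x,→)
state=P head=-1 tape=_x[_]zy_z   (P,_)→(R,x,←)
state=R head=-2 tape=_[x]xzy_z   (R,x)→(Q,_,←)
state=Q head=-3 tape=[_]_xzy_z   (Q,_)→(R,y,→)
state=R head=-2 tape=y[_]xzy_z   (R,_)→(P,z,→)
state=P head=-1 tape=yz[x]zy_z   (P,x)→(P,_,←)
state=P head=-2 tape=y[z]_zy_z   (P,z)→(P,x,→)
state=P head=-1 tape=yx[_]zy_z   (P,_)→(R,x,←)
state=R head=-2 tape=y[x]xzy_z   (R,x)→(Q,_,←)
state=Q head=-3 tape=[y]_xzy_z   (Q,y)→(Q,y,→)
state=Q head=-2 tape=y[_]xzy_z   (Q,_)→(R,y,→)
state=R head=-1 tape=yy[x]zy_z   (R,x)→(Q,_,←)
state=Q head=-2 tape=y[y]_zy_z   (Q,y)→(Q,y,→)
state=Q head=-1 tape=yy[_]zy_z   (Q,_)→(R,y,→)
state=R head=0 tape=yyy[z]y_z
The non-blank tape span at halt is yyyzy_z.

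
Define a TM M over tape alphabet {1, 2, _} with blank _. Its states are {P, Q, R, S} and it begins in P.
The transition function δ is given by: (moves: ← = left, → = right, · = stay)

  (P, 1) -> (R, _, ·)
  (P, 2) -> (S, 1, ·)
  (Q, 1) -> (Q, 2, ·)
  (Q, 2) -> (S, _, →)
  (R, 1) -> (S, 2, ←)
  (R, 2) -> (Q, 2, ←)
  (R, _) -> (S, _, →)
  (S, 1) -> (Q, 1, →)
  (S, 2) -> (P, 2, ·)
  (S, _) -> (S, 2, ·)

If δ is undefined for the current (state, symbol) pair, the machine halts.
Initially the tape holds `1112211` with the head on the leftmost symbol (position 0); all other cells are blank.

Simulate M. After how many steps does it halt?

state=P head=0 tape=[1]112211__   (P,1)→(R,_,·)
state=R head=0 tape=[_]112211__   (R,_)→(S,_,→)
state=S head=1 tape=_[1]12211__   (S,1)→(Q,1,→)
state=Q head=2 tape=_1[1]2211__   (Q,1)→(Q,2,·)
state=Q head=2 tape=_1[2]2211__   (Q,2)→(S,_,→)
state=S head=3 tape=_1_[2]211__   (S,2)→(P,2,·)
state=P head=3 tape=_1_[2]211__   (P,2)→(S,1,·)
state=S head=3 tape=_1_[1]211__   (S,1)→(Q,1,→)
state=Q head=4 tape=_1_1[2]11__   (Q,2)→(S,_,→)
state=S head=5 tape=_1_1_[1]1__   (S,1)→(Q,1,→)
state=Q head=6 tape=_1_1_1[1]__   (Q,1)→(Q,2,·)
state=Q head=6 tape=_1_1_1[2]__   (Q,2)→(S,_,→)
state=S head=7 tape=_1_1_1_[_]_   (S,_)→(S,2,·)
state=S head=7 tape=_1_1_1_[2]_   (S,2)→(P,2,·)
state=P head=7 tape=_1_1_1_[2]_   (P,2)→(S,1,·)
state=S head=7 tape=_1_1_1_[1]_   (S,1)→(Q,1,→)
state=Q head=8 tape=_1_1_1_1[_]
M halts after 16 transitions.

16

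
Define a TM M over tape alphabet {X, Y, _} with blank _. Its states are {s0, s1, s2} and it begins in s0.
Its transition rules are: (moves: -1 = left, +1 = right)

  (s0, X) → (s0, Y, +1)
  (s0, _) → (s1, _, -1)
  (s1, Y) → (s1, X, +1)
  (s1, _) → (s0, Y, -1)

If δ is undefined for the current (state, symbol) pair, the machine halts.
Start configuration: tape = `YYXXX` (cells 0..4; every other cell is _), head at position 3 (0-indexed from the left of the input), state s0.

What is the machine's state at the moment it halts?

s0

state=s0 head=3 tape=YYX[X]X_   (s0,X)→(s0,Y,+1)
state=s0 head=4 tape=YYXY[X]_   (s0,X)→(s0,Y,+1)
state=s0 head=5 tape=YYXYY[_]   (s0,_)→(s1,_,-1)
state=s1 head=4 tape=YYXY[Y]_   (s1,Y)→(s1,X,+1)
state=s1 head=5 tape=YYXYX[_]   (s1,_)→(s0,Y,-1)
state=s0 head=4 tape=YYXY[X]Y   (s0,X)→(s0,Y,+1)
state=s0 head=5 tape=YYXYY[Y]
No transition is defined for (s0, Y); M halts in state s0.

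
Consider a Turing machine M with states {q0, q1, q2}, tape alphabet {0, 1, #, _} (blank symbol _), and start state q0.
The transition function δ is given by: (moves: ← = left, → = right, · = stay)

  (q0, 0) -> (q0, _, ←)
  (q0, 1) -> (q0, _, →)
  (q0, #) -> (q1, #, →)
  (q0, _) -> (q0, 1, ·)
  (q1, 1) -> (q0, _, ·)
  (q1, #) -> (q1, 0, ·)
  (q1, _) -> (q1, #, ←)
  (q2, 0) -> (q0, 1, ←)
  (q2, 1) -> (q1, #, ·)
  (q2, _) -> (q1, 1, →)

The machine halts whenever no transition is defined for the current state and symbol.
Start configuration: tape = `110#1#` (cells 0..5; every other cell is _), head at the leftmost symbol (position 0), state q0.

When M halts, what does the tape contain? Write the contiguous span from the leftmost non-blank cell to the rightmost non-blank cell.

state=q0 head=0 tape=[1]10#1#_   (q0,1)→(q0,_,→)
state=q0 head=1 tape=_[1]0#1#_   (q0,1)→(q0,_,→)
state=q0 head=2 tape=__[0]#1#_   (q0,0)→(q0,_,←)
state=q0 head=1 tape=_[_]_#1#_   (q0,_)→(q0,1,·)
state=q0 head=1 tape=_[1]_#1#_   (q0,1)→(q0,_,→)
state=q0 head=2 tape=__[_]#1#_   (q0,_)→(q0,1,·)
state=q0 head=2 tape=__[1]#1#_   (q0,1)→(q0,_,→)
state=q0 head=3 tape=___[#]1#_   (q0,#)→(q1,#,→)
state=q1 head=4 tape=___#[1]#_   (q1,1)→(q0,_,·)
state=q0 head=4 tape=___#[_]#_   (q0,_)→(q0,1,·)
state=q0 head=4 tape=___#[1]#_   (q0,1)→(q0,_,→)
state=q0 head=5 tape=___#_[#]_   (q0,#)→(q1,#,→)
state=q1 head=6 tape=___#_#[_]   (q1,_)→(q1,#,←)
state=q1 head=5 tape=___#_[#]#   (q1,#)→(q1,0,·)
state=q1 head=5 tape=___#_[0]#
The non-blank tape span at halt is #_0#.

#_0#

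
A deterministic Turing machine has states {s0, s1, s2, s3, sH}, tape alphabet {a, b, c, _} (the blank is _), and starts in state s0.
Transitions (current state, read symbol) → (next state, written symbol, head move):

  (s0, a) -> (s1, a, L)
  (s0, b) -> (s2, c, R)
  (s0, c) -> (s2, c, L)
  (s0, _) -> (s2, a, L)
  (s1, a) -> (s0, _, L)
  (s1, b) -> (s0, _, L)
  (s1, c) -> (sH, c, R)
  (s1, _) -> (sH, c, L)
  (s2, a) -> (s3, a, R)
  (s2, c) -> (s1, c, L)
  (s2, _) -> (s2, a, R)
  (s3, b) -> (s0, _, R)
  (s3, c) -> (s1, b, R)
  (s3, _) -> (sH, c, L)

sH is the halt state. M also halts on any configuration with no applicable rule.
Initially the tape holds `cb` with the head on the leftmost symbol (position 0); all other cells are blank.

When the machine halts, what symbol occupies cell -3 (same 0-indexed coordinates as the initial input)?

a

state=s0 head=0 tape=___[c]b   (s0,c)→(s2,c,L)
state=s2 head=-1 tape=__[_]cb   (s2,_)→(s2,a,R)
state=s2 head=0 tape=__a[c]b   (s2,c)→(s1,c,L)
state=s1 head=-1 tape=__[a]cb   (s1,a)→(s0,_,L)
state=s0 head=-2 tape=_[_]_cb   (s0,_)→(s2,a,L)
state=s2 head=-3 tape=[_]a_cb   (s2,_)→(s2,a,R)
state=s2 head=-2 tape=a[a]_cb   (s2,a)→(s3,a,R)
state=s3 head=-1 tape=aa[_]cb   (s3,_)→(sH,c,L)
state=sH head=-2 tape=a[a]ccb
Cell -3 holds a when M halts.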